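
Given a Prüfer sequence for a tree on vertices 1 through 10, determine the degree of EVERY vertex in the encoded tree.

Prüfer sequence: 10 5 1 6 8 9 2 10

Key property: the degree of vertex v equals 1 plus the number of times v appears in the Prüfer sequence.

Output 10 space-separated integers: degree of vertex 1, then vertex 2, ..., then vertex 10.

p_1 = 10: count[10] becomes 1
p_2 = 5: count[5] becomes 1
p_3 = 1: count[1] becomes 1
p_4 = 6: count[6] becomes 1
p_5 = 8: count[8] becomes 1
p_6 = 9: count[9] becomes 1
p_7 = 2: count[2] becomes 1
p_8 = 10: count[10] becomes 2
Degrees (1 + count): deg[1]=1+1=2, deg[2]=1+1=2, deg[3]=1+0=1, deg[4]=1+0=1, deg[5]=1+1=2, deg[6]=1+1=2, deg[7]=1+0=1, deg[8]=1+1=2, deg[9]=1+1=2, deg[10]=1+2=3

Answer: 2 2 1 1 2 2 1 2 2 3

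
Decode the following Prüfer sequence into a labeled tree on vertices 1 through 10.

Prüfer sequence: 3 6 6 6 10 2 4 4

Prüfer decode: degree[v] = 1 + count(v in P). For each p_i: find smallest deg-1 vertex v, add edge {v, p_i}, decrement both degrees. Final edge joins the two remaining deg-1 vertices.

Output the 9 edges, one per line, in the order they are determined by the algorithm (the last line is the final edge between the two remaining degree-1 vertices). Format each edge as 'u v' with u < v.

Initial degrees: {1:1, 2:2, 3:2, 4:3, 5:1, 6:4, 7:1, 8:1, 9:1, 10:2}
Step 1: smallest deg-1 vertex = 1, p_1 = 3. Add edge {1,3}. Now deg[1]=0, deg[3]=1.
Step 2: smallest deg-1 vertex = 3, p_2 = 6. Add edge {3,6}. Now deg[3]=0, deg[6]=3.
Step 3: smallest deg-1 vertex = 5, p_3 = 6. Add edge {5,6}. Now deg[5]=0, deg[6]=2.
Step 4: smallest deg-1 vertex = 7, p_4 = 6. Add edge {6,7}. Now deg[7]=0, deg[6]=1.
Step 5: smallest deg-1 vertex = 6, p_5 = 10. Add edge {6,10}. Now deg[6]=0, deg[10]=1.
Step 6: smallest deg-1 vertex = 8, p_6 = 2. Add edge {2,8}. Now deg[8]=0, deg[2]=1.
Step 7: smallest deg-1 vertex = 2, p_7 = 4. Add edge {2,4}. Now deg[2]=0, deg[4]=2.
Step 8: smallest deg-1 vertex = 9, p_8 = 4. Add edge {4,9}. Now deg[9]=0, deg[4]=1.
Final: two remaining deg-1 vertices are 4, 10. Add edge {4,10}.

Answer: 1 3
3 6
5 6
6 7
6 10
2 8
2 4
4 9
4 10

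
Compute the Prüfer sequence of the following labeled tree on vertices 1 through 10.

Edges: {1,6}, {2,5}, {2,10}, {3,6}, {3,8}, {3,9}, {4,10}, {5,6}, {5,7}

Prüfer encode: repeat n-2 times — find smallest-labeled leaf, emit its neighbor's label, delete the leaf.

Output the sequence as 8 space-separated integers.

Answer: 6 10 5 3 3 6 5 2

Derivation:
Step 1: leaves = {1,4,7,8,9}. Remove smallest leaf 1, emit neighbor 6.
Step 2: leaves = {4,7,8,9}. Remove smallest leaf 4, emit neighbor 10.
Step 3: leaves = {7,8,9,10}. Remove smallest leaf 7, emit neighbor 5.
Step 4: leaves = {8,9,10}. Remove smallest leaf 8, emit neighbor 3.
Step 5: leaves = {9,10}. Remove smallest leaf 9, emit neighbor 3.
Step 6: leaves = {3,10}. Remove smallest leaf 3, emit neighbor 6.
Step 7: leaves = {6,10}. Remove smallest leaf 6, emit neighbor 5.
Step 8: leaves = {5,10}. Remove smallest leaf 5, emit neighbor 2.
Done: 2 vertices remain (2, 10). Sequence = [6 10 5 3 3 6 5 2]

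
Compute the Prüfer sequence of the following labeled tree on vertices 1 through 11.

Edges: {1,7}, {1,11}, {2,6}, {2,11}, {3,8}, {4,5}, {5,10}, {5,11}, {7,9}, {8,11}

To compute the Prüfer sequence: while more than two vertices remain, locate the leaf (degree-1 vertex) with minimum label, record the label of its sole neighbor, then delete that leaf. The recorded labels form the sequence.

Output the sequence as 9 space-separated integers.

Answer: 8 5 2 11 11 7 1 11 5

Derivation:
Step 1: leaves = {3,4,6,9,10}. Remove smallest leaf 3, emit neighbor 8.
Step 2: leaves = {4,6,8,9,10}. Remove smallest leaf 4, emit neighbor 5.
Step 3: leaves = {6,8,9,10}. Remove smallest leaf 6, emit neighbor 2.
Step 4: leaves = {2,8,9,10}. Remove smallest leaf 2, emit neighbor 11.
Step 5: leaves = {8,9,10}. Remove smallest leaf 8, emit neighbor 11.
Step 6: leaves = {9,10}. Remove smallest leaf 9, emit neighbor 7.
Step 7: leaves = {7,10}. Remove smallest leaf 7, emit neighbor 1.
Step 8: leaves = {1,10}. Remove smallest leaf 1, emit neighbor 11.
Step 9: leaves = {10,11}. Remove smallest leaf 10, emit neighbor 5.
Done: 2 vertices remain (5, 11). Sequence = [8 5 2 11 11 7 1 11 5]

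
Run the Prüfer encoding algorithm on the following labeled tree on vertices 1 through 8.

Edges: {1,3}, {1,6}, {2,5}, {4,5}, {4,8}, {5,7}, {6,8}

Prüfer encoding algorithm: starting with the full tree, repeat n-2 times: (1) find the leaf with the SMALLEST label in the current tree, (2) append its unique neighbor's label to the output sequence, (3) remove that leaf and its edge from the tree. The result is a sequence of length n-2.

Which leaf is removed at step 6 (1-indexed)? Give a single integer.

Answer: 5

Derivation:
Step 1: current leaves = {2,3,7}. Remove leaf 2 (neighbor: 5).
Step 2: current leaves = {3,7}. Remove leaf 3 (neighbor: 1).
Step 3: current leaves = {1,7}. Remove leaf 1 (neighbor: 6).
Step 4: current leaves = {6,7}. Remove leaf 6 (neighbor: 8).
Step 5: current leaves = {7,8}. Remove leaf 7 (neighbor: 5).
Step 6: current leaves = {5,8}. Remove leaf 5 (neighbor: 4).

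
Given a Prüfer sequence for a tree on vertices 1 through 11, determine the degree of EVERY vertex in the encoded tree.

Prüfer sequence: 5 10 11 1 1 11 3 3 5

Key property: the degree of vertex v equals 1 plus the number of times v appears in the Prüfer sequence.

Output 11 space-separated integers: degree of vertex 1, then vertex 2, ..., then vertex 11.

Answer: 3 1 3 1 3 1 1 1 1 2 3

Derivation:
p_1 = 5: count[5] becomes 1
p_2 = 10: count[10] becomes 1
p_3 = 11: count[11] becomes 1
p_4 = 1: count[1] becomes 1
p_5 = 1: count[1] becomes 2
p_6 = 11: count[11] becomes 2
p_7 = 3: count[3] becomes 1
p_8 = 3: count[3] becomes 2
p_9 = 5: count[5] becomes 2
Degrees (1 + count): deg[1]=1+2=3, deg[2]=1+0=1, deg[3]=1+2=3, deg[4]=1+0=1, deg[5]=1+2=3, deg[6]=1+0=1, deg[7]=1+0=1, deg[8]=1+0=1, deg[9]=1+0=1, deg[10]=1+1=2, deg[11]=1+2=3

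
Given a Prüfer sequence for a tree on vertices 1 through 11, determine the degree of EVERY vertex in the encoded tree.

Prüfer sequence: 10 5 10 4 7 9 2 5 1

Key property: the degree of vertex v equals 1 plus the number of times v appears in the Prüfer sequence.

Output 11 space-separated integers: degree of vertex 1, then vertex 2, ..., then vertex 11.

Answer: 2 2 1 2 3 1 2 1 2 3 1

Derivation:
p_1 = 10: count[10] becomes 1
p_2 = 5: count[5] becomes 1
p_3 = 10: count[10] becomes 2
p_4 = 4: count[4] becomes 1
p_5 = 7: count[7] becomes 1
p_6 = 9: count[9] becomes 1
p_7 = 2: count[2] becomes 1
p_8 = 5: count[5] becomes 2
p_9 = 1: count[1] becomes 1
Degrees (1 + count): deg[1]=1+1=2, deg[2]=1+1=2, deg[3]=1+0=1, deg[4]=1+1=2, deg[5]=1+2=3, deg[6]=1+0=1, deg[7]=1+1=2, deg[8]=1+0=1, deg[9]=1+1=2, deg[10]=1+2=3, deg[11]=1+0=1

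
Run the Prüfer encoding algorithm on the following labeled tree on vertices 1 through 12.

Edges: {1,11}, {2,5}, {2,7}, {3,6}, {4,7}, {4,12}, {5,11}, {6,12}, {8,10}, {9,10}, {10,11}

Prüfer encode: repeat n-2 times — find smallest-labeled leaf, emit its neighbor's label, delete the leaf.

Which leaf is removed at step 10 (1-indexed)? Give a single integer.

Step 1: current leaves = {1,3,8,9}. Remove leaf 1 (neighbor: 11).
Step 2: current leaves = {3,8,9}. Remove leaf 3 (neighbor: 6).
Step 3: current leaves = {6,8,9}. Remove leaf 6 (neighbor: 12).
Step 4: current leaves = {8,9,12}. Remove leaf 8 (neighbor: 10).
Step 5: current leaves = {9,12}. Remove leaf 9 (neighbor: 10).
Step 6: current leaves = {10,12}. Remove leaf 10 (neighbor: 11).
Step 7: current leaves = {11,12}. Remove leaf 11 (neighbor: 5).
Step 8: current leaves = {5,12}. Remove leaf 5 (neighbor: 2).
Step 9: current leaves = {2,12}. Remove leaf 2 (neighbor: 7).
Step 10: current leaves = {7,12}. Remove leaf 7 (neighbor: 4).

Answer: 7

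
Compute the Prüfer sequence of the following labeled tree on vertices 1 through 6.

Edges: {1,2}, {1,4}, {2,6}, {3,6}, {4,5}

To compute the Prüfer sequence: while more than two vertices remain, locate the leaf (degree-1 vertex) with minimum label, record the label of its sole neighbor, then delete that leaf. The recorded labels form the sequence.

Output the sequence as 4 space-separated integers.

Step 1: leaves = {3,5}. Remove smallest leaf 3, emit neighbor 6.
Step 2: leaves = {5,6}. Remove smallest leaf 5, emit neighbor 4.
Step 3: leaves = {4,6}. Remove smallest leaf 4, emit neighbor 1.
Step 4: leaves = {1,6}. Remove smallest leaf 1, emit neighbor 2.
Done: 2 vertices remain (2, 6). Sequence = [6 4 1 2]

Answer: 6 4 1 2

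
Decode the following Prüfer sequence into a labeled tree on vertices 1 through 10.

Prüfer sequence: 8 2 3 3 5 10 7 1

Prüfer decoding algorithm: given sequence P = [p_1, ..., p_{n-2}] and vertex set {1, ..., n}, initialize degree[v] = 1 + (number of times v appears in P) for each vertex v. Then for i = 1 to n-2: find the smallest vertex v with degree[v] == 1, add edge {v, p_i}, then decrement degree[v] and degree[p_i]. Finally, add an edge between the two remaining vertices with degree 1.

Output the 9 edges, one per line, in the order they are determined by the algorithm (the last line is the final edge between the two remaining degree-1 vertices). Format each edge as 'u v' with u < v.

Initial degrees: {1:2, 2:2, 3:3, 4:1, 5:2, 6:1, 7:2, 8:2, 9:1, 10:2}
Step 1: smallest deg-1 vertex = 4, p_1 = 8. Add edge {4,8}. Now deg[4]=0, deg[8]=1.
Step 2: smallest deg-1 vertex = 6, p_2 = 2. Add edge {2,6}. Now deg[6]=0, deg[2]=1.
Step 3: smallest deg-1 vertex = 2, p_3 = 3. Add edge {2,3}. Now deg[2]=0, deg[3]=2.
Step 4: smallest deg-1 vertex = 8, p_4 = 3. Add edge {3,8}. Now deg[8]=0, deg[3]=1.
Step 5: smallest deg-1 vertex = 3, p_5 = 5. Add edge {3,5}. Now deg[3]=0, deg[5]=1.
Step 6: smallest deg-1 vertex = 5, p_6 = 10. Add edge {5,10}. Now deg[5]=0, deg[10]=1.
Step 7: smallest deg-1 vertex = 9, p_7 = 7. Add edge {7,9}. Now deg[9]=0, deg[7]=1.
Step 8: smallest deg-1 vertex = 7, p_8 = 1. Add edge {1,7}. Now deg[7]=0, deg[1]=1.
Final: two remaining deg-1 vertices are 1, 10. Add edge {1,10}.

Answer: 4 8
2 6
2 3
3 8
3 5
5 10
7 9
1 7
1 10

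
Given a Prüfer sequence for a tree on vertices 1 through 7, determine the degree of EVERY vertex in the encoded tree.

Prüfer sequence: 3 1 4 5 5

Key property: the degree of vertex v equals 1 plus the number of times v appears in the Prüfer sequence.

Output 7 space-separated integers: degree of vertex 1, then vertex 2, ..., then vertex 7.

Answer: 2 1 2 2 3 1 1

Derivation:
p_1 = 3: count[3] becomes 1
p_2 = 1: count[1] becomes 1
p_3 = 4: count[4] becomes 1
p_4 = 5: count[5] becomes 1
p_5 = 5: count[5] becomes 2
Degrees (1 + count): deg[1]=1+1=2, deg[2]=1+0=1, deg[3]=1+1=2, deg[4]=1+1=2, deg[5]=1+2=3, deg[6]=1+0=1, deg[7]=1+0=1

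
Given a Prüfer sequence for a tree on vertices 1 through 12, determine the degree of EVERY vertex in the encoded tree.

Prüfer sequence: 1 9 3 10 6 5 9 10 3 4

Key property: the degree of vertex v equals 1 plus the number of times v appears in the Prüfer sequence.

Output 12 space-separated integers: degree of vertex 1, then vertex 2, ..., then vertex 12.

Answer: 2 1 3 2 2 2 1 1 3 3 1 1

Derivation:
p_1 = 1: count[1] becomes 1
p_2 = 9: count[9] becomes 1
p_3 = 3: count[3] becomes 1
p_4 = 10: count[10] becomes 1
p_5 = 6: count[6] becomes 1
p_6 = 5: count[5] becomes 1
p_7 = 9: count[9] becomes 2
p_8 = 10: count[10] becomes 2
p_9 = 3: count[3] becomes 2
p_10 = 4: count[4] becomes 1
Degrees (1 + count): deg[1]=1+1=2, deg[2]=1+0=1, deg[3]=1+2=3, deg[4]=1+1=2, deg[5]=1+1=2, deg[6]=1+1=2, deg[7]=1+0=1, deg[8]=1+0=1, deg[9]=1+2=3, deg[10]=1+2=3, deg[11]=1+0=1, deg[12]=1+0=1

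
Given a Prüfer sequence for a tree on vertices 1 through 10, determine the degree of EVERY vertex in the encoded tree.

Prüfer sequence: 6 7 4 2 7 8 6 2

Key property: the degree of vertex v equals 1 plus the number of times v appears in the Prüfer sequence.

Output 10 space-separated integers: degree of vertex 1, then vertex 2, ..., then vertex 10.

p_1 = 6: count[6] becomes 1
p_2 = 7: count[7] becomes 1
p_3 = 4: count[4] becomes 1
p_4 = 2: count[2] becomes 1
p_5 = 7: count[7] becomes 2
p_6 = 8: count[8] becomes 1
p_7 = 6: count[6] becomes 2
p_8 = 2: count[2] becomes 2
Degrees (1 + count): deg[1]=1+0=1, deg[2]=1+2=3, deg[3]=1+0=1, deg[4]=1+1=2, deg[5]=1+0=1, deg[6]=1+2=3, deg[7]=1+2=3, deg[8]=1+1=2, deg[9]=1+0=1, deg[10]=1+0=1

Answer: 1 3 1 2 1 3 3 2 1 1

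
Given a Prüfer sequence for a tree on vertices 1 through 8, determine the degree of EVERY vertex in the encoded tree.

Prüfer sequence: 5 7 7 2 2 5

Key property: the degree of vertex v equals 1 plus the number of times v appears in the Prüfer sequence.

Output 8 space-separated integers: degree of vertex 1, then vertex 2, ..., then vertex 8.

p_1 = 5: count[5] becomes 1
p_2 = 7: count[7] becomes 1
p_3 = 7: count[7] becomes 2
p_4 = 2: count[2] becomes 1
p_5 = 2: count[2] becomes 2
p_6 = 5: count[5] becomes 2
Degrees (1 + count): deg[1]=1+0=1, deg[2]=1+2=3, deg[3]=1+0=1, deg[4]=1+0=1, deg[5]=1+2=3, deg[6]=1+0=1, deg[7]=1+2=3, deg[8]=1+0=1

Answer: 1 3 1 1 3 1 3 1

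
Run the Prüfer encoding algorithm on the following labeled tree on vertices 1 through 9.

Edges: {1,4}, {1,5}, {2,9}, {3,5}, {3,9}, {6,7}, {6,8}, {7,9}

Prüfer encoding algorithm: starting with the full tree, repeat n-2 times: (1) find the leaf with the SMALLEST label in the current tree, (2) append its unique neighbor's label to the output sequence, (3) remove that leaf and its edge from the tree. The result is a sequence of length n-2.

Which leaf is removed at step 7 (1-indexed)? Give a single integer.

Answer: 6

Derivation:
Step 1: current leaves = {2,4,8}. Remove leaf 2 (neighbor: 9).
Step 2: current leaves = {4,8}. Remove leaf 4 (neighbor: 1).
Step 3: current leaves = {1,8}. Remove leaf 1 (neighbor: 5).
Step 4: current leaves = {5,8}. Remove leaf 5 (neighbor: 3).
Step 5: current leaves = {3,8}. Remove leaf 3 (neighbor: 9).
Step 6: current leaves = {8,9}. Remove leaf 8 (neighbor: 6).
Step 7: current leaves = {6,9}. Remove leaf 6 (neighbor: 7).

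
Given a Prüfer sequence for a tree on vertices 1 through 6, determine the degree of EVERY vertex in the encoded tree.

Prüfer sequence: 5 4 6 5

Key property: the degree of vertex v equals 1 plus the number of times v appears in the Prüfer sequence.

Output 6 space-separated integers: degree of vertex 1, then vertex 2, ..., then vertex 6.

Answer: 1 1 1 2 3 2

Derivation:
p_1 = 5: count[5] becomes 1
p_2 = 4: count[4] becomes 1
p_3 = 6: count[6] becomes 1
p_4 = 5: count[5] becomes 2
Degrees (1 + count): deg[1]=1+0=1, deg[2]=1+0=1, deg[3]=1+0=1, deg[4]=1+1=2, deg[5]=1+2=3, deg[6]=1+1=2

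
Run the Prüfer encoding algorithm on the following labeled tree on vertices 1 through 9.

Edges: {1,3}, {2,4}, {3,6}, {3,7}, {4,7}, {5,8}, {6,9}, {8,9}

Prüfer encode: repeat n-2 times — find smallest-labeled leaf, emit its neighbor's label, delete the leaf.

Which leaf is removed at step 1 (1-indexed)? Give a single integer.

Answer: 1

Derivation:
Step 1: current leaves = {1,2,5}. Remove leaf 1 (neighbor: 3).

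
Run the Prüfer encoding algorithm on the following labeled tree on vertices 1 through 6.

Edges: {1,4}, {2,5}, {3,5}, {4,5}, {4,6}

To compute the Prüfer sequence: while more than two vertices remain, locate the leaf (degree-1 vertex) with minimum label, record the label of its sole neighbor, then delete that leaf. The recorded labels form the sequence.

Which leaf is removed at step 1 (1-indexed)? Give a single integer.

Step 1: current leaves = {1,2,3,6}. Remove leaf 1 (neighbor: 4).

Answer: 1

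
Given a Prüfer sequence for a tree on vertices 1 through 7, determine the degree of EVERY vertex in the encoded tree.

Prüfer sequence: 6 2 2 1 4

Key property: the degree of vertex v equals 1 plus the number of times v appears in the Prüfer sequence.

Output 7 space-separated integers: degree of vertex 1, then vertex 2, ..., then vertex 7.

Answer: 2 3 1 2 1 2 1

Derivation:
p_1 = 6: count[6] becomes 1
p_2 = 2: count[2] becomes 1
p_3 = 2: count[2] becomes 2
p_4 = 1: count[1] becomes 1
p_5 = 4: count[4] becomes 1
Degrees (1 + count): deg[1]=1+1=2, deg[2]=1+2=3, deg[3]=1+0=1, deg[4]=1+1=2, deg[5]=1+0=1, deg[6]=1+1=2, deg[7]=1+0=1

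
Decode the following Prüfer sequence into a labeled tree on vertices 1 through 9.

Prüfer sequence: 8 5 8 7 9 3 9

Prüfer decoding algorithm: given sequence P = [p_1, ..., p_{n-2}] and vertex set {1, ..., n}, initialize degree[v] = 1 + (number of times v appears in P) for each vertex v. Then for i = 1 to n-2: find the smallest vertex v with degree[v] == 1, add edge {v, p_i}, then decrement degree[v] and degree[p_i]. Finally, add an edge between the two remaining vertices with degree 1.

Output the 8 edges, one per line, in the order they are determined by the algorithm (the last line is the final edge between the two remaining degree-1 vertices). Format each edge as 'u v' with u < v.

Answer: 1 8
2 5
4 8
5 7
6 9
3 7
3 9
8 9

Derivation:
Initial degrees: {1:1, 2:1, 3:2, 4:1, 5:2, 6:1, 7:2, 8:3, 9:3}
Step 1: smallest deg-1 vertex = 1, p_1 = 8. Add edge {1,8}. Now deg[1]=0, deg[8]=2.
Step 2: smallest deg-1 vertex = 2, p_2 = 5. Add edge {2,5}. Now deg[2]=0, deg[5]=1.
Step 3: smallest deg-1 vertex = 4, p_3 = 8. Add edge {4,8}. Now deg[4]=0, deg[8]=1.
Step 4: smallest deg-1 vertex = 5, p_4 = 7. Add edge {5,7}. Now deg[5]=0, deg[7]=1.
Step 5: smallest deg-1 vertex = 6, p_5 = 9. Add edge {6,9}. Now deg[6]=0, deg[9]=2.
Step 6: smallest deg-1 vertex = 7, p_6 = 3. Add edge {3,7}. Now deg[7]=0, deg[3]=1.
Step 7: smallest deg-1 vertex = 3, p_7 = 9. Add edge {3,9}. Now deg[3]=0, deg[9]=1.
Final: two remaining deg-1 vertices are 8, 9. Add edge {8,9}.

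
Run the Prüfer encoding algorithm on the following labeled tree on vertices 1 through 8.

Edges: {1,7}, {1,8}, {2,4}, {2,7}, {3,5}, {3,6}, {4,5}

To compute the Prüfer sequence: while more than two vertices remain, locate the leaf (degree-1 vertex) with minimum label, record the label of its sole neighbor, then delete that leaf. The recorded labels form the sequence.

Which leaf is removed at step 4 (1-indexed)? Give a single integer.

Step 1: current leaves = {6,8}. Remove leaf 6 (neighbor: 3).
Step 2: current leaves = {3,8}. Remove leaf 3 (neighbor: 5).
Step 3: current leaves = {5,8}. Remove leaf 5 (neighbor: 4).
Step 4: current leaves = {4,8}. Remove leaf 4 (neighbor: 2).

Answer: 4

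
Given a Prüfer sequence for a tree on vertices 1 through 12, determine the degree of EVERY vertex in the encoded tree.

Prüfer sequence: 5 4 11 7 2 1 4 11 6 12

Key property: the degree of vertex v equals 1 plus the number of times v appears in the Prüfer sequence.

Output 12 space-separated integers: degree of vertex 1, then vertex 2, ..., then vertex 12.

Answer: 2 2 1 3 2 2 2 1 1 1 3 2

Derivation:
p_1 = 5: count[5] becomes 1
p_2 = 4: count[4] becomes 1
p_3 = 11: count[11] becomes 1
p_4 = 7: count[7] becomes 1
p_5 = 2: count[2] becomes 1
p_6 = 1: count[1] becomes 1
p_7 = 4: count[4] becomes 2
p_8 = 11: count[11] becomes 2
p_9 = 6: count[6] becomes 1
p_10 = 12: count[12] becomes 1
Degrees (1 + count): deg[1]=1+1=2, deg[2]=1+1=2, deg[3]=1+0=1, deg[4]=1+2=3, deg[5]=1+1=2, deg[6]=1+1=2, deg[7]=1+1=2, deg[8]=1+0=1, deg[9]=1+0=1, deg[10]=1+0=1, deg[11]=1+2=3, deg[12]=1+1=2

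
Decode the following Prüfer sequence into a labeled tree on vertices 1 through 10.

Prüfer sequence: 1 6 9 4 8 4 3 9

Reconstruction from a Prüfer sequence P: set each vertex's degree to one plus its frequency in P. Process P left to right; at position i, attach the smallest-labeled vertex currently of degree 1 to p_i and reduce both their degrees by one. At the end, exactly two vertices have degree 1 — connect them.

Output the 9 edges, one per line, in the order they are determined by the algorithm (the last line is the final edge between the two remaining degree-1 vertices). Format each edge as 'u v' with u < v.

Initial degrees: {1:2, 2:1, 3:2, 4:3, 5:1, 6:2, 7:1, 8:2, 9:3, 10:1}
Step 1: smallest deg-1 vertex = 2, p_1 = 1. Add edge {1,2}. Now deg[2]=0, deg[1]=1.
Step 2: smallest deg-1 vertex = 1, p_2 = 6. Add edge {1,6}. Now deg[1]=0, deg[6]=1.
Step 3: smallest deg-1 vertex = 5, p_3 = 9. Add edge {5,9}. Now deg[5]=0, deg[9]=2.
Step 4: smallest deg-1 vertex = 6, p_4 = 4. Add edge {4,6}. Now deg[6]=0, deg[4]=2.
Step 5: smallest deg-1 vertex = 7, p_5 = 8. Add edge {7,8}. Now deg[7]=0, deg[8]=1.
Step 6: smallest deg-1 vertex = 8, p_6 = 4. Add edge {4,8}. Now deg[8]=0, deg[4]=1.
Step 7: smallest deg-1 vertex = 4, p_7 = 3. Add edge {3,4}. Now deg[4]=0, deg[3]=1.
Step 8: smallest deg-1 vertex = 3, p_8 = 9. Add edge {3,9}. Now deg[3]=0, deg[9]=1.
Final: two remaining deg-1 vertices are 9, 10. Add edge {9,10}.

Answer: 1 2
1 6
5 9
4 6
7 8
4 8
3 4
3 9
9 10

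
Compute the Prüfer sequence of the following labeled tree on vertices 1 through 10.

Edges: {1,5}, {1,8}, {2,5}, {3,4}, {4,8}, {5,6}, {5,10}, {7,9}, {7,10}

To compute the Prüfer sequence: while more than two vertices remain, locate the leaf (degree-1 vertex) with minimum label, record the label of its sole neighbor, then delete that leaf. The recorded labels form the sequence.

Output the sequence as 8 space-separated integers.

Answer: 5 4 8 5 1 5 10 7

Derivation:
Step 1: leaves = {2,3,6,9}. Remove smallest leaf 2, emit neighbor 5.
Step 2: leaves = {3,6,9}. Remove smallest leaf 3, emit neighbor 4.
Step 3: leaves = {4,6,9}. Remove smallest leaf 4, emit neighbor 8.
Step 4: leaves = {6,8,9}. Remove smallest leaf 6, emit neighbor 5.
Step 5: leaves = {8,9}. Remove smallest leaf 8, emit neighbor 1.
Step 6: leaves = {1,9}. Remove smallest leaf 1, emit neighbor 5.
Step 7: leaves = {5,9}. Remove smallest leaf 5, emit neighbor 10.
Step 8: leaves = {9,10}. Remove smallest leaf 9, emit neighbor 7.
Done: 2 vertices remain (7, 10). Sequence = [5 4 8 5 1 5 10 7]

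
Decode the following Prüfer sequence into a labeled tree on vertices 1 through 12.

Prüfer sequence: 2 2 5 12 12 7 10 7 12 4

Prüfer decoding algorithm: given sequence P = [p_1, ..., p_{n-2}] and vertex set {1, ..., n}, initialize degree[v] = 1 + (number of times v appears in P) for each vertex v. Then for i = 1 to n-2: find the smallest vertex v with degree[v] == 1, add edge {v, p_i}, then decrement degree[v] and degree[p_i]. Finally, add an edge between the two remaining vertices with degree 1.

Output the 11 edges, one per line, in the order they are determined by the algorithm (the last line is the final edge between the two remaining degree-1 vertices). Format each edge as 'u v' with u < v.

Initial degrees: {1:1, 2:3, 3:1, 4:2, 5:2, 6:1, 7:3, 8:1, 9:1, 10:2, 11:1, 12:4}
Step 1: smallest deg-1 vertex = 1, p_1 = 2. Add edge {1,2}. Now deg[1]=0, deg[2]=2.
Step 2: smallest deg-1 vertex = 3, p_2 = 2. Add edge {2,3}. Now deg[3]=0, deg[2]=1.
Step 3: smallest deg-1 vertex = 2, p_3 = 5. Add edge {2,5}. Now deg[2]=0, deg[5]=1.
Step 4: smallest deg-1 vertex = 5, p_4 = 12. Add edge {5,12}. Now deg[5]=0, deg[12]=3.
Step 5: smallest deg-1 vertex = 6, p_5 = 12. Add edge {6,12}. Now deg[6]=0, deg[12]=2.
Step 6: smallest deg-1 vertex = 8, p_6 = 7. Add edge {7,8}. Now deg[8]=0, deg[7]=2.
Step 7: smallest deg-1 vertex = 9, p_7 = 10. Add edge {9,10}. Now deg[9]=0, deg[10]=1.
Step 8: smallest deg-1 vertex = 10, p_8 = 7. Add edge {7,10}. Now deg[10]=0, deg[7]=1.
Step 9: smallest deg-1 vertex = 7, p_9 = 12. Add edge {7,12}. Now deg[7]=0, deg[12]=1.
Step 10: smallest deg-1 vertex = 11, p_10 = 4. Add edge {4,11}. Now deg[11]=0, deg[4]=1.
Final: two remaining deg-1 vertices are 4, 12. Add edge {4,12}.

Answer: 1 2
2 3
2 5
5 12
6 12
7 8
9 10
7 10
7 12
4 11
4 12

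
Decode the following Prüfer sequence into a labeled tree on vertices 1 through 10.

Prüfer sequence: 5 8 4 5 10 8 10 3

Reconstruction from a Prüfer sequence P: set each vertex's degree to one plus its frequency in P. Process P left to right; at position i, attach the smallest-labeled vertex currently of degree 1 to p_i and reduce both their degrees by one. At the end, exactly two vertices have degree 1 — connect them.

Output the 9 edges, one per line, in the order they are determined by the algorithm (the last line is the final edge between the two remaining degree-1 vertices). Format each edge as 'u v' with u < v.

Answer: 1 5
2 8
4 6
4 5
5 10
7 8
8 10
3 9
3 10

Derivation:
Initial degrees: {1:1, 2:1, 3:2, 4:2, 5:3, 6:1, 7:1, 8:3, 9:1, 10:3}
Step 1: smallest deg-1 vertex = 1, p_1 = 5. Add edge {1,5}. Now deg[1]=0, deg[5]=2.
Step 2: smallest deg-1 vertex = 2, p_2 = 8. Add edge {2,8}. Now deg[2]=0, deg[8]=2.
Step 3: smallest deg-1 vertex = 6, p_3 = 4. Add edge {4,6}. Now deg[6]=0, deg[4]=1.
Step 4: smallest deg-1 vertex = 4, p_4 = 5. Add edge {4,5}. Now deg[4]=0, deg[5]=1.
Step 5: smallest deg-1 vertex = 5, p_5 = 10. Add edge {5,10}. Now deg[5]=0, deg[10]=2.
Step 6: smallest deg-1 vertex = 7, p_6 = 8. Add edge {7,8}. Now deg[7]=0, deg[8]=1.
Step 7: smallest deg-1 vertex = 8, p_7 = 10. Add edge {8,10}. Now deg[8]=0, deg[10]=1.
Step 8: smallest deg-1 vertex = 9, p_8 = 3. Add edge {3,9}. Now deg[9]=0, deg[3]=1.
Final: two remaining deg-1 vertices are 3, 10. Add edge {3,10}.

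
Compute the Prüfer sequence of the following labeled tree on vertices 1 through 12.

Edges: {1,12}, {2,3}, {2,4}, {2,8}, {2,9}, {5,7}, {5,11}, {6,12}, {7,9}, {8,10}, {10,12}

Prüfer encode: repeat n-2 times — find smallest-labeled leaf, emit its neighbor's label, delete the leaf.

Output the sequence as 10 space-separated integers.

Answer: 12 2 2 12 5 7 9 2 8 10

Derivation:
Step 1: leaves = {1,3,4,6,11}. Remove smallest leaf 1, emit neighbor 12.
Step 2: leaves = {3,4,6,11}. Remove smallest leaf 3, emit neighbor 2.
Step 3: leaves = {4,6,11}. Remove smallest leaf 4, emit neighbor 2.
Step 4: leaves = {6,11}. Remove smallest leaf 6, emit neighbor 12.
Step 5: leaves = {11,12}. Remove smallest leaf 11, emit neighbor 5.
Step 6: leaves = {5,12}. Remove smallest leaf 5, emit neighbor 7.
Step 7: leaves = {7,12}. Remove smallest leaf 7, emit neighbor 9.
Step 8: leaves = {9,12}. Remove smallest leaf 9, emit neighbor 2.
Step 9: leaves = {2,12}. Remove smallest leaf 2, emit neighbor 8.
Step 10: leaves = {8,12}. Remove smallest leaf 8, emit neighbor 10.
Done: 2 vertices remain (10, 12). Sequence = [12 2 2 12 5 7 9 2 8 10]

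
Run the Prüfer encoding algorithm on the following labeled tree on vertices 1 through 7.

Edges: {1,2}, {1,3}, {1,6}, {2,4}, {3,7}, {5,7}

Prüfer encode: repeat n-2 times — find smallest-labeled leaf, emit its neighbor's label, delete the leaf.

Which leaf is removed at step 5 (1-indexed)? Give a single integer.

Answer: 1

Derivation:
Step 1: current leaves = {4,5,6}. Remove leaf 4 (neighbor: 2).
Step 2: current leaves = {2,5,6}. Remove leaf 2 (neighbor: 1).
Step 3: current leaves = {5,6}. Remove leaf 5 (neighbor: 7).
Step 4: current leaves = {6,7}. Remove leaf 6 (neighbor: 1).
Step 5: current leaves = {1,7}. Remove leaf 1 (neighbor: 3).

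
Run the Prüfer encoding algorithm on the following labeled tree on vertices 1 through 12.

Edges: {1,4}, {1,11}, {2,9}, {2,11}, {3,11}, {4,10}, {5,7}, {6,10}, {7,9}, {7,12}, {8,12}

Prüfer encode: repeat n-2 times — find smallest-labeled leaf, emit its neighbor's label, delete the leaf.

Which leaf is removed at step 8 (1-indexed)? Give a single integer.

Answer: 11

Derivation:
Step 1: current leaves = {3,5,6,8}. Remove leaf 3 (neighbor: 11).
Step 2: current leaves = {5,6,8}. Remove leaf 5 (neighbor: 7).
Step 3: current leaves = {6,8}. Remove leaf 6 (neighbor: 10).
Step 4: current leaves = {8,10}. Remove leaf 8 (neighbor: 12).
Step 5: current leaves = {10,12}. Remove leaf 10 (neighbor: 4).
Step 6: current leaves = {4,12}. Remove leaf 4 (neighbor: 1).
Step 7: current leaves = {1,12}. Remove leaf 1 (neighbor: 11).
Step 8: current leaves = {11,12}. Remove leaf 11 (neighbor: 2).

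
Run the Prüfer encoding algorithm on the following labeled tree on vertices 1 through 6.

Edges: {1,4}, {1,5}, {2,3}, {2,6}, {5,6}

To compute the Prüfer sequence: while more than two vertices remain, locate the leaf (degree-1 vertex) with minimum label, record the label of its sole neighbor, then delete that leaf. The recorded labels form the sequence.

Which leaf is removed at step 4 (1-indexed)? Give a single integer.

Answer: 1

Derivation:
Step 1: current leaves = {3,4}. Remove leaf 3 (neighbor: 2).
Step 2: current leaves = {2,4}. Remove leaf 2 (neighbor: 6).
Step 3: current leaves = {4,6}. Remove leaf 4 (neighbor: 1).
Step 4: current leaves = {1,6}. Remove leaf 1 (neighbor: 5).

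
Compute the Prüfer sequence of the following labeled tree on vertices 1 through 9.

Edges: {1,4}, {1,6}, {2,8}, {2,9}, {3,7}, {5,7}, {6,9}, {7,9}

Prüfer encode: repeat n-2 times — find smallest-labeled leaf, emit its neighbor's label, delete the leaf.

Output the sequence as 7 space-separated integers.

Step 1: leaves = {3,4,5,8}. Remove smallest leaf 3, emit neighbor 7.
Step 2: leaves = {4,5,8}. Remove smallest leaf 4, emit neighbor 1.
Step 3: leaves = {1,5,8}. Remove smallest leaf 1, emit neighbor 6.
Step 4: leaves = {5,6,8}. Remove smallest leaf 5, emit neighbor 7.
Step 5: leaves = {6,7,8}. Remove smallest leaf 6, emit neighbor 9.
Step 6: leaves = {7,8}. Remove smallest leaf 7, emit neighbor 9.
Step 7: leaves = {8,9}. Remove smallest leaf 8, emit neighbor 2.
Done: 2 vertices remain (2, 9). Sequence = [7 1 6 7 9 9 2]

Answer: 7 1 6 7 9 9 2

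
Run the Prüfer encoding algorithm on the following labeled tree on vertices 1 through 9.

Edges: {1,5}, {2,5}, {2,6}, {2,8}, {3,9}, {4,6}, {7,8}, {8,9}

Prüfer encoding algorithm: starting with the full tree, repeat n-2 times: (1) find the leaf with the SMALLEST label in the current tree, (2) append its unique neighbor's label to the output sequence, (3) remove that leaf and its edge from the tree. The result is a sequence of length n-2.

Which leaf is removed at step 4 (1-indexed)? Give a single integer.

Answer: 5

Derivation:
Step 1: current leaves = {1,3,4,7}. Remove leaf 1 (neighbor: 5).
Step 2: current leaves = {3,4,5,7}. Remove leaf 3 (neighbor: 9).
Step 3: current leaves = {4,5,7,9}. Remove leaf 4 (neighbor: 6).
Step 4: current leaves = {5,6,7,9}. Remove leaf 5 (neighbor: 2).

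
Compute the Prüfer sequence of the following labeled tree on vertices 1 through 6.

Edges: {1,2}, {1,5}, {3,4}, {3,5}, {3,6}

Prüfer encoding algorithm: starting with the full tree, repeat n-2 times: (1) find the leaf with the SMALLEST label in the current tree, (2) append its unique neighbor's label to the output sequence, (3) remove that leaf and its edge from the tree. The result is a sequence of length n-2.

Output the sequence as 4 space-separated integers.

Answer: 1 5 3 3

Derivation:
Step 1: leaves = {2,4,6}. Remove smallest leaf 2, emit neighbor 1.
Step 2: leaves = {1,4,6}. Remove smallest leaf 1, emit neighbor 5.
Step 3: leaves = {4,5,6}. Remove smallest leaf 4, emit neighbor 3.
Step 4: leaves = {5,6}. Remove smallest leaf 5, emit neighbor 3.
Done: 2 vertices remain (3, 6). Sequence = [1 5 3 3]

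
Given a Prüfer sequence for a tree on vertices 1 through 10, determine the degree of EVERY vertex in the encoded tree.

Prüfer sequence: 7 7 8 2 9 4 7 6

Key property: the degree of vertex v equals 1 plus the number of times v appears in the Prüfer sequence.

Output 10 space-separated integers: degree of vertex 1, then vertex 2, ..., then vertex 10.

p_1 = 7: count[7] becomes 1
p_2 = 7: count[7] becomes 2
p_3 = 8: count[8] becomes 1
p_4 = 2: count[2] becomes 1
p_5 = 9: count[9] becomes 1
p_6 = 4: count[4] becomes 1
p_7 = 7: count[7] becomes 3
p_8 = 6: count[6] becomes 1
Degrees (1 + count): deg[1]=1+0=1, deg[2]=1+1=2, deg[3]=1+0=1, deg[4]=1+1=2, deg[5]=1+0=1, deg[6]=1+1=2, deg[7]=1+3=4, deg[8]=1+1=2, deg[9]=1+1=2, deg[10]=1+0=1

Answer: 1 2 1 2 1 2 4 2 2 1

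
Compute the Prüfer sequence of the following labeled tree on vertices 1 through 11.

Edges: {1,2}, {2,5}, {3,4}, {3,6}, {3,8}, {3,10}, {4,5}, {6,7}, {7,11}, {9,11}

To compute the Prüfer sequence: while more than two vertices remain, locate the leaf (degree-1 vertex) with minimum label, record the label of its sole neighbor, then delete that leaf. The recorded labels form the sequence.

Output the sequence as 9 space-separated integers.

Step 1: leaves = {1,8,9,10}. Remove smallest leaf 1, emit neighbor 2.
Step 2: leaves = {2,8,9,10}. Remove smallest leaf 2, emit neighbor 5.
Step 3: leaves = {5,8,9,10}. Remove smallest leaf 5, emit neighbor 4.
Step 4: leaves = {4,8,9,10}. Remove smallest leaf 4, emit neighbor 3.
Step 5: leaves = {8,9,10}. Remove smallest leaf 8, emit neighbor 3.
Step 6: leaves = {9,10}. Remove smallest leaf 9, emit neighbor 11.
Step 7: leaves = {10,11}. Remove smallest leaf 10, emit neighbor 3.
Step 8: leaves = {3,11}. Remove smallest leaf 3, emit neighbor 6.
Step 9: leaves = {6,11}. Remove smallest leaf 6, emit neighbor 7.
Done: 2 vertices remain (7, 11). Sequence = [2 5 4 3 3 11 3 6 7]

Answer: 2 5 4 3 3 11 3 6 7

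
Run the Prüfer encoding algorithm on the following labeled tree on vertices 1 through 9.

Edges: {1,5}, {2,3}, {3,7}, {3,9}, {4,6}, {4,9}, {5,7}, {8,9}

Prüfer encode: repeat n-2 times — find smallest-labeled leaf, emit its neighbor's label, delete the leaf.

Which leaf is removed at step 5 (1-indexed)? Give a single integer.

Answer: 4

Derivation:
Step 1: current leaves = {1,2,6,8}. Remove leaf 1 (neighbor: 5).
Step 2: current leaves = {2,5,6,8}. Remove leaf 2 (neighbor: 3).
Step 3: current leaves = {5,6,8}. Remove leaf 5 (neighbor: 7).
Step 4: current leaves = {6,7,8}. Remove leaf 6 (neighbor: 4).
Step 5: current leaves = {4,7,8}. Remove leaf 4 (neighbor: 9).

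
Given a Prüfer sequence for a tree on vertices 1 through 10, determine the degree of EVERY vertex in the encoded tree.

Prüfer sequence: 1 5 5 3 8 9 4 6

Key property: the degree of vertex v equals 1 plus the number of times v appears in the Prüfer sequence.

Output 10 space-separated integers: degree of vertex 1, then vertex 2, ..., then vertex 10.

Answer: 2 1 2 2 3 2 1 2 2 1

Derivation:
p_1 = 1: count[1] becomes 1
p_2 = 5: count[5] becomes 1
p_3 = 5: count[5] becomes 2
p_4 = 3: count[3] becomes 1
p_5 = 8: count[8] becomes 1
p_6 = 9: count[9] becomes 1
p_7 = 4: count[4] becomes 1
p_8 = 6: count[6] becomes 1
Degrees (1 + count): deg[1]=1+1=2, deg[2]=1+0=1, deg[3]=1+1=2, deg[4]=1+1=2, deg[5]=1+2=3, deg[6]=1+1=2, deg[7]=1+0=1, deg[8]=1+1=2, deg[9]=1+1=2, deg[10]=1+0=1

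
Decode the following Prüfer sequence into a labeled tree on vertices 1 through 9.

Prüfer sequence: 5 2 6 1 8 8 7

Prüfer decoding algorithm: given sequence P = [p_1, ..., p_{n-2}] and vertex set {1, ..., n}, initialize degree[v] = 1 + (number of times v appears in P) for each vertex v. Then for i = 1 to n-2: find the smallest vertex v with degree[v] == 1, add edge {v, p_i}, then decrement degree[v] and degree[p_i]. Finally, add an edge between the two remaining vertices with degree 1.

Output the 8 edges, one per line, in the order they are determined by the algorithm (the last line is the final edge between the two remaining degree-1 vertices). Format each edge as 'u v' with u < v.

Answer: 3 5
2 4
2 6
1 5
1 8
6 8
7 8
7 9

Derivation:
Initial degrees: {1:2, 2:2, 3:1, 4:1, 5:2, 6:2, 7:2, 8:3, 9:1}
Step 1: smallest deg-1 vertex = 3, p_1 = 5. Add edge {3,5}. Now deg[3]=0, deg[5]=1.
Step 2: smallest deg-1 vertex = 4, p_2 = 2. Add edge {2,4}. Now deg[4]=0, deg[2]=1.
Step 3: smallest deg-1 vertex = 2, p_3 = 6. Add edge {2,6}. Now deg[2]=0, deg[6]=1.
Step 4: smallest deg-1 vertex = 5, p_4 = 1. Add edge {1,5}. Now deg[5]=0, deg[1]=1.
Step 5: smallest deg-1 vertex = 1, p_5 = 8. Add edge {1,8}. Now deg[1]=0, deg[8]=2.
Step 6: smallest deg-1 vertex = 6, p_6 = 8. Add edge {6,8}. Now deg[6]=0, deg[8]=1.
Step 7: smallest deg-1 vertex = 8, p_7 = 7. Add edge {7,8}. Now deg[8]=0, deg[7]=1.
Final: two remaining deg-1 vertices are 7, 9. Add edge {7,9}.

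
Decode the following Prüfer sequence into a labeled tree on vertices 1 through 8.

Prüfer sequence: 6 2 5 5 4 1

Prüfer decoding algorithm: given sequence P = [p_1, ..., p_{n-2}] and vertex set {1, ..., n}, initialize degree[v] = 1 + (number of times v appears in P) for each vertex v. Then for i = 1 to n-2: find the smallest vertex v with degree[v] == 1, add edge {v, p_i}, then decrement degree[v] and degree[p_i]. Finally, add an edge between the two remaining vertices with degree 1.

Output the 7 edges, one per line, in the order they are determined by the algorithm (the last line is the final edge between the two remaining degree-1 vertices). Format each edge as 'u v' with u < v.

Answer: 3 6
2 6
2 5
5 7
4 5
1 4
1 8

Derivation:
Initial degrees: {1:2, 2:2, 3:1, 4:2, 5:3, 6:2, 7:1, 8:1}
Step 1: smallest deg-1 vertex = 3, p_1 = 6. Add edge {3,6}. Now deg[3]=0, deg[6]=1.
Step 2: smallest deg-1 vertex = 6, p_2 = 2. Add edge {2,6}. Now deg[6]=0, deg[2]=1.
Step 3: smallest deg-1 vertex = 2, p_3 = 5. Add edge {2,5}. Now deg[2]=0, deg[5]=2.
Step 4: smallest deg-1 vertex = 7, p_4 = 5. Add edge {5,7}. Now deg[7]=0, deg[5]=1.
Step 5: smallest deg-1 vertex = 5, p_5 = 4. Add edge {4,5}. Now deg[5]=0, deg[4]=1.
Step 6: smallest deg-1 vertex = 4, p_6 = 1. Add edge {1,4}. Now deg[4]=0, deg[1]=1.
Final: two remaining deg-1 vertices are 1, 8. Add edge {1,8}.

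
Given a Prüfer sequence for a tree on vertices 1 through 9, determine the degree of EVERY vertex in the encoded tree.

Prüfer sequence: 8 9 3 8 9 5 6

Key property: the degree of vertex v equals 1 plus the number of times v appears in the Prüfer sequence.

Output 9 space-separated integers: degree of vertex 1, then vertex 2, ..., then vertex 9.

Answer: 1 1 2 1 2 2 1 3 3

Derivation:
p_1 = 8: count[8] becomes 1
p_2 = 9: count[9] becomes 1
p_3 = 3: count[3] becomes 1
p_4 = 8: count[8] becomes 2
p_5 = 9: count[9] becomes 2
p_6 = 5: count[5] becomes 1
p_7 = 6: count[6] becomes 1
Degrees (1 + count): deg[1]=1+0=1, deg[2]=1+0=1, deg[3]=1+1=2, deg[4]=1+0=1, deg[5]=1+1=2, deg[6]=1+1=2, deg[7]=1+0=1, deg[8]=1+2=3, deg[9]=1+2=3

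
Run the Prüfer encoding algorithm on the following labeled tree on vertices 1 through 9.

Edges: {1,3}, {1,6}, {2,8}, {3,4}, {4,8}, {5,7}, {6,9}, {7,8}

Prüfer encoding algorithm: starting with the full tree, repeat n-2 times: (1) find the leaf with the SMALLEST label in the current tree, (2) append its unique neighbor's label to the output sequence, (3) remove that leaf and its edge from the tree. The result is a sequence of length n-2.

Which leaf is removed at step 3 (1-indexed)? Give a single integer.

Step 1: current leaves = {2,5,9}. Remove leaf 2 (neighbor: 8).
Step 2: current leaves = {5,9}. Remove leaf 5 (neighbor: 7).
Step 3: current leaves = {7,9}. Remove leaf 7 (neighbor: 8).

Answer: 7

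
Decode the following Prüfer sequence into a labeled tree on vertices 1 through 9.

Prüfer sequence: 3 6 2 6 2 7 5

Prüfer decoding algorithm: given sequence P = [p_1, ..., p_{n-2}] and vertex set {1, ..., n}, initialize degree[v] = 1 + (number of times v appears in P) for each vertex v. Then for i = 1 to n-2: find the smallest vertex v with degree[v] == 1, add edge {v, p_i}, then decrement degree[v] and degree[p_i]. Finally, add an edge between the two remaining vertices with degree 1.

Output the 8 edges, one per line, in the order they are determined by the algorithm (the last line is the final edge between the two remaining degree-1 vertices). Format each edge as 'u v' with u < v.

Answer: 1 3
3 6
2 4
6 8
2 6
2 7
5 7
5 9

Derivation:
Initial degrees: {1:1, 2:3, 3:2, 4:1, 5:2, 6:3, 7:2, 8:1, 9:1}
Step 1: smallest deg-1 vertex = 1, p_1 = 3. Add edge {1,3}. Now deg[1]=0, deg[3]=1.
Step 2: smallest deg-1 vertex = 3, p_2 = 6. Add edge {3,6}. Now deg[3]=0, deg[6]=2.
Step 3: smallest deg-1 vertex = 4, p_3 = 2. Add edge {2,4}. Now deg[4]=0, deg[2]=2.
Step 4: smallest deg-1 vertex = 8, p_4 = 6. Add edge {6,8}. Now deg[8]=0, deg[6]=1.
Step 5: smallest deg-1 vertex = 6, p_5 = 2. Add edge {2,6}. Now deg[6]=0, deg[2]=1.
Step 6: smallest deg-1 vertex = 2, p_6 = 7. Add edge {2,7}. Now deg[2]=0, deg[7]=1.
Step 7: smallest deg-1 vertex = 7, p_7 = 5. Add edge {5,7}. Now deg[7]=0, deg[5]=1.
Final: two remaining deg-1 vertices are 5, 9. Add edge {5,9}.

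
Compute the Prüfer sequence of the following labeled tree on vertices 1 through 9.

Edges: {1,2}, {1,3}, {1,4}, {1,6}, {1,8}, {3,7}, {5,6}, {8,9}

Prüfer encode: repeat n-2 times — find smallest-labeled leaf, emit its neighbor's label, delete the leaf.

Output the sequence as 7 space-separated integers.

Answer: 1 1 6 1 3 1 8

Derivation:
Step 1: leaves = {2,4,5,7,9}. Remove smallest leaf 2, emit neighbor 1.
Step 2: leaves = {4,5,7,9}. Remove smallest leaf 4, emit neighbor 1.
Step 3: leaves = {5,7,9}. Remove smallest leaf 5, emit neighbor 6.
Step 4: leaves = {6,7,9}. Remove smallest leaf 6, emit neighbor 1.
Step 5: leaves = {7,9}. Remove smallest leaf 7, emit neighbor 3.
Step 6: leaves = {3,9}. Remove smallest leaf 3, emit neighbor 1.
Step 7: leaves = {1,9}. Remove smallest leaf 1, emit neighbor 8.
Done: 2 vertices remain (8, 9). Sequence = [1 1 6 1 3 1 8]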